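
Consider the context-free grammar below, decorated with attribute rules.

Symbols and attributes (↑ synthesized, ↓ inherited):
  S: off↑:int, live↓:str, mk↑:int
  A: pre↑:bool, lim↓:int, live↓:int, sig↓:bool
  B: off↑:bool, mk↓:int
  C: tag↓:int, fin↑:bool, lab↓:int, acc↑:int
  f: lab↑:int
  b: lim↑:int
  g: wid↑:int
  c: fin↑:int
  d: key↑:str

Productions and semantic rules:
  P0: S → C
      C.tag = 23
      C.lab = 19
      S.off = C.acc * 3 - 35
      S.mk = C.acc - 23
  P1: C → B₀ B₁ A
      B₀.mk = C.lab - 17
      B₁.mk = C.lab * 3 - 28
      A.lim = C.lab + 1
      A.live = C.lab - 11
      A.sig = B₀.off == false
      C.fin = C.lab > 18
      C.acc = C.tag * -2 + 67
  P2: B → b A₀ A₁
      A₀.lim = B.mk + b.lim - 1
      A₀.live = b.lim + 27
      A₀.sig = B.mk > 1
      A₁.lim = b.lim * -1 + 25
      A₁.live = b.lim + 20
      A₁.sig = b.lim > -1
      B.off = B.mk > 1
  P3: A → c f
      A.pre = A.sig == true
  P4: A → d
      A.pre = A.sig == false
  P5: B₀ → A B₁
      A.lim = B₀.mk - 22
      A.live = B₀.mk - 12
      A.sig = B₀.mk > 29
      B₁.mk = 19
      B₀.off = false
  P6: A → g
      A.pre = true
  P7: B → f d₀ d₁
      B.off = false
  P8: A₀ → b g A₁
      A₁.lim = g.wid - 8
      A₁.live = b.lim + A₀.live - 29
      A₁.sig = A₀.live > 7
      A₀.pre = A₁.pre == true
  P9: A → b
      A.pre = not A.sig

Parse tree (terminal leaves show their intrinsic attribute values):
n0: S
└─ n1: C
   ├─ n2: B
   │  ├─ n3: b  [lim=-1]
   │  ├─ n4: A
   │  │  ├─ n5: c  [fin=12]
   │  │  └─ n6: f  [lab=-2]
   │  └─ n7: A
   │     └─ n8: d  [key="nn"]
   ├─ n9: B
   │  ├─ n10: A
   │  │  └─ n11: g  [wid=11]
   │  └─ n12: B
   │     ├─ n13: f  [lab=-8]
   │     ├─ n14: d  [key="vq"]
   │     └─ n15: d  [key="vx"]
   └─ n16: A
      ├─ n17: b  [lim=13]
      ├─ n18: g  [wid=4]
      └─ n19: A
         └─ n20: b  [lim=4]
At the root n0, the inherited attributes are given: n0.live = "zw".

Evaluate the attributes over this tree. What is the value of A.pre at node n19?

false

1. n0.live = "zw"  [given at root]
2. n1.tag = 23  [23]
3. n1.lab = 19  [19]
4. n2.mk = 2  [C.lab - 17]
5. n3.lim = -1  [terminal]
6. n4.lim = 0  [B.mk + b.lim - 1]
7. n4.live = 26  [b.lim + 27]
8. n4.sig = true  [B.mk > 1]
9. n5.fin = 12  [terminal]
10. n6.lab = -2  [terminal]
11. n4.pre = true  [A.sig == true]
12. n7.lim = 26  [b.lim * -1 + 25]
13. n7.live = 19  [b.lim + 20]
14. n7.sig = false  [b.lim > -1]
15. n8.key = "nn"  [terminal]
16. n7.pre = true  [A.sig == false]
17. n2.off = true  [B.mk > 1]
18. n9.mk = 29  [C.lab * 3 - 28]
19. n10.lim = 7  [B₀.mk - 22]
20. n10.live = 17  [B₀.mk - 12]
21. n10.sig = false  [B₀.mk > 29]
22. n11.wid = 11  [terminal]
23. n10.pre = true  [true]
24. n12.mk = 19  [19]
25. n13.lab = -8  [terminal]
26. n14.key = "vq"  [terminal]
27. n15.key = "vx"  [terminal]
28. n12.off = false  [false]
29. n9.off = false  [false]
30. n16.lim = 20  [C.lab + 1]
31. n16.live = 8  [C.lab - 11]
32. n16.sig = false  [B₀.off == false]
33. n17.lim = 13  [terminal]
34. n18.wid = 4  [terminal]
35. n19.lim = -4  [g.wid - 8]
36. n19.live = -8  [b.lim + A₀.live - 29]
37. n19.sig = true  [A₀.live > 7]
38. n20.lim = 4  [terminal]
39. n19.pre = false  [not A.sig]
40. n16.pre = false  [A₁.pre == true]
41. n1.fin = true  [C.lab > 18]
42. n1.acc = 21  [C.tag * -2 + 67]
43. n0.off = 28  [C.acc * 3 - 35]
44. n0.mk = -2  [C.acc - 23]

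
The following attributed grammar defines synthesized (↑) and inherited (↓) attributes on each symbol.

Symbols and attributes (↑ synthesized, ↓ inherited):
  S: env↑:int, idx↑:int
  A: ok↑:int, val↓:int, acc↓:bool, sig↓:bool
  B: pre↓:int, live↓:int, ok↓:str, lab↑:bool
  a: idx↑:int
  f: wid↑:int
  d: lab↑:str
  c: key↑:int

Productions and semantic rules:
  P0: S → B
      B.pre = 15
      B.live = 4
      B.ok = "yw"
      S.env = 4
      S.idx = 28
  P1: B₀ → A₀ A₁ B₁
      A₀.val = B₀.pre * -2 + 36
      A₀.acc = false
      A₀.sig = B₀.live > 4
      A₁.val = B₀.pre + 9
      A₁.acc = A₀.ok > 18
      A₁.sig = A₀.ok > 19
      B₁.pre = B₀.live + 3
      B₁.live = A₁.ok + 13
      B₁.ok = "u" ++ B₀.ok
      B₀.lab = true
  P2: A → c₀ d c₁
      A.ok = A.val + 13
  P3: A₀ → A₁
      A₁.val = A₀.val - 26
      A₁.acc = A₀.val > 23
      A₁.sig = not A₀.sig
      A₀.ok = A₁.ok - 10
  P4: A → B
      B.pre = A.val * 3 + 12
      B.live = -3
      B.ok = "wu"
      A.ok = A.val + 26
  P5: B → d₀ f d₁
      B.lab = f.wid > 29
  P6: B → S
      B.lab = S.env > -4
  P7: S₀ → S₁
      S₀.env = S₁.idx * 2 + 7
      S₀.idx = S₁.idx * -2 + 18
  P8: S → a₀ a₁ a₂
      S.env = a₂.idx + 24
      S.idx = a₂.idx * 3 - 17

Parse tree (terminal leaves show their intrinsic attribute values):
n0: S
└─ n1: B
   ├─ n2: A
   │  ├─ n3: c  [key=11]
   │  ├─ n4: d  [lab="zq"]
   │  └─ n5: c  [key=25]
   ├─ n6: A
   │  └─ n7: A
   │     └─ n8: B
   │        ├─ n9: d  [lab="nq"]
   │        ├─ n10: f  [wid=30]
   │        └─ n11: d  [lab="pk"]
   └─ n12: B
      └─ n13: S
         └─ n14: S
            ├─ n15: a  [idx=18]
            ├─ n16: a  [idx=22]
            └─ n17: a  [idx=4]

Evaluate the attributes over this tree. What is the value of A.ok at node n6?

14

1. n1.pre = 15  [15]
2. n1.live = 4  [4]
3. n1.ok = "yw"  ["yw"]
4. n2.val = 6  [B₀.pre * -2 + 36]
5. n2.acc = false  [false]
6. n2.sig = false  [B₀.live > 4]
7. n3.key = 11  [terminal]
8. n4.lab = "zq"  [terminal]
9. n5.key = 25  [terminal]
10. n2.ok = 19  [A.val + 13]
11. n6.val = 24  [B₀.pre + 9]
12. n6.acc = true  [A₀.ok > 18]
13. n6.sig = false  [A₀.ok > 19]
14. n7.val = -2  [A₀.val - 26]
15. n7.acc = true  [A₀.val > 23]
16. n7.sig = true  [not A₀.sig]
17. n8.pre = 6  [A.val * 3 + 12]
18. n8.live = -3  [-3]
19. n8.ok = "wu"  ["wu"]
20. n9.lab = "nq"  [terminal]
21. n10.wid = 30  [terminal]
22. n11.lab = "pk"  [terminal]
23. n8.lab = true  [f.wid > 29]
24. n7.ok = 24  [A.val + 26]
25. n6.ok = 14  [A₁.ok - 10]
26. n12.pre = 7  [B₀.live + 3]
27. n12.live = 27  [A₁.ok + 13]
28. n12.ok = "uyw"  ["u" ++ B₀.ok]
29. n15.idx = 18  [terminal]
30. n16.idx = 22  [terminal]
31. n17.idx = 4  [terminal]
32. n14.env = 28  [a₂.idx + 24]
33. n14.idx = -5  [a₂.idx * 3 - 17]
34. n13.env = -3  [S₁.idx * 2 + 7]
35. n13.idx = 28  [S₁.idx * -2 + 18]
36. n12.lab = true  [S.env > -4]
37. n1.lab = true  [true]
38. n0.env = 4  [4]
39. n0.idx = 28  [28]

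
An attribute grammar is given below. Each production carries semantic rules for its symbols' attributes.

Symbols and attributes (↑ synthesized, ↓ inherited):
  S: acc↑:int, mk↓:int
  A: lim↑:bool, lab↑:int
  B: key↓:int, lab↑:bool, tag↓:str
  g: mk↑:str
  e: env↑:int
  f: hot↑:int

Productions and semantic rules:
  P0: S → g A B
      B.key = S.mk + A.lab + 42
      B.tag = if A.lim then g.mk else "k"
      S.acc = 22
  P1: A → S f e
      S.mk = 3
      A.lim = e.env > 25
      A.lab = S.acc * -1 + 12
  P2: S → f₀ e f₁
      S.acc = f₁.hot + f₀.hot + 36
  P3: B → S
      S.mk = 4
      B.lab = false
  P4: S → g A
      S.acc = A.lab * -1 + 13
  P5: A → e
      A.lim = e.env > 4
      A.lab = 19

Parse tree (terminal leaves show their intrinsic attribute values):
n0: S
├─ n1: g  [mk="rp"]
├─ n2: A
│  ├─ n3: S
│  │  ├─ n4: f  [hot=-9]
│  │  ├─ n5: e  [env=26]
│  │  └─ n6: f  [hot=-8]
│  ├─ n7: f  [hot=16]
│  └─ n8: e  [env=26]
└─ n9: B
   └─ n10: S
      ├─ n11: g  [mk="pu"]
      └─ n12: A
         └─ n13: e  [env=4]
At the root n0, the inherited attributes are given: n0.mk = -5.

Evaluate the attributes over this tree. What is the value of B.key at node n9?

1. n0.mk = -5  [given at root]
2. n1.mk = "rp"  [terminal]
3. n3.mk = 3  [3]
4. n4.hot = -9  [terminal]
5. n5.env = 26  [terminal]
6. n6.hot = -8  [terminal]
7. n3.acc = 19  [f₁.hot + f₀.hot + 36]
8. n7.hot = 16  [terminal]
9. n8.env = 26  [terminal]
10. n2.lim = true  [e.env > 25]
11. n2.lab = -7  [S.acc * -1 + 12]
12. n9.key = 30  [S.mk + A.lab + 42]
13. n9.tag = "rp"  [if A.lim then g.mk else "k"]
14. n10.mk = 4  [4]
15. n11.mk = "pu"  [terminal]
16. n13.env = 4  [terminal]
17. n12.lim = false  [e.env > 4]
18. n12.lab = 19  [19]
19. n10.acc = -6  [A.lab * -1 + 13]
20. n9.lab = false  [false]
21. n0.acc = 22  [22]

30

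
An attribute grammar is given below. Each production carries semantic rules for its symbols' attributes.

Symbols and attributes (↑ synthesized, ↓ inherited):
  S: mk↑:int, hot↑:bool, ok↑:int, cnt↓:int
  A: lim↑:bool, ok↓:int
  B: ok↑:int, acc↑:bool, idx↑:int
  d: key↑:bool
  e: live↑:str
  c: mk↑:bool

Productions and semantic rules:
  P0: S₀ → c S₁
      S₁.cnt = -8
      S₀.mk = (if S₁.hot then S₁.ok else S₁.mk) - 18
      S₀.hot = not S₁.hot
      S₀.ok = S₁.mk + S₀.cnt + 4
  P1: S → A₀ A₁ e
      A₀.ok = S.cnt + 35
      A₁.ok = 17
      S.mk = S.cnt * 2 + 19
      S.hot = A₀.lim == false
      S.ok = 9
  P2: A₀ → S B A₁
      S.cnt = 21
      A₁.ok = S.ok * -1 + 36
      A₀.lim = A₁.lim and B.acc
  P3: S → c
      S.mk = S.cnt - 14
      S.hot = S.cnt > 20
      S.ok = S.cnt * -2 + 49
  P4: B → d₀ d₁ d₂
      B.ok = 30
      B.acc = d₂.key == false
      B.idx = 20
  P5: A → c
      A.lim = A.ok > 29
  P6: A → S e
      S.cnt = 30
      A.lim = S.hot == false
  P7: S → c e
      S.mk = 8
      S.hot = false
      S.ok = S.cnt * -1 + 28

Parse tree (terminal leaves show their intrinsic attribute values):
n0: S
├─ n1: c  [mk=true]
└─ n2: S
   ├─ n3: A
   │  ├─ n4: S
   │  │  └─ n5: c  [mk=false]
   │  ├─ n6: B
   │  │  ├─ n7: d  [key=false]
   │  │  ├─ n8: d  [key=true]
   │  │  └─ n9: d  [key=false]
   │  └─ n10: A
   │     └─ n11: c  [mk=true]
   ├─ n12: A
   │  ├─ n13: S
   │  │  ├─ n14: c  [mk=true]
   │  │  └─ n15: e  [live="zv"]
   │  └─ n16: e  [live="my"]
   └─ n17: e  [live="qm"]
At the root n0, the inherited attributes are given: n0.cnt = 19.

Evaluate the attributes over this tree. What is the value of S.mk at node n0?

1. n0.cnt = 19  [given at root]
2. n1.mk = true  [terminal]
3. n2.cnt = -8  [-8]
4. n3.ok = 27  [S.cnt + 35]
5. n4.cnt = 21  [21]
6. n5.mk = false  [terminal]
7. n4.mk = 7  [S.cnt - 14]
8. n4.hot = true  [S.cnt > 20]
9. n4.ok = 7  [S.cnt * -2 + 49]
10. n7.key = false  [terminal]
11. n8.key = true  [terminal]
12. n9.key = false  [terminal]
13. n6.ok = 30  [30]
14. n6.acc = true  [d₂.key == false]
15. n6.idx = 20  [20]
16. n10.ok = 29  [S.ok * -1 + 36]
17. n11.mk = true  [terminal]
18. n10.lim = false  [A.ok > 29]
19. n3.lim = false  [A₁.lim and B.acc]
20. n12.ok = 17  [17]
21. n13.cnt = 30  [30]
22. n14.mk = true  [terminal]
23. n15.live = "zv"  [terminal]
24. n13.mk = 8  [8]
25. n13.hot = false  [false]
26. n13.ok = -2  [S.cnt * -1 + 28]
27. n16.live = "my"  [terminal]
28. n12.lim = true  [S.hot == false]
29. n17.live = "qm"  [terminal]
30. n2.mk = 3  [S.cnt * 2 + 19]
31. n2.hot = true  [A₀.lim == false]
32. n2.ok = 9  [9]
33. n0.mk = -9  [(if S₁.hot then S₁.ok else S₁.mk) - 18]
34. n0.hot = false  [not S₁.hot]
35. n0.ok = 26  [S₁.mk + S₀.cnt + 4]

-9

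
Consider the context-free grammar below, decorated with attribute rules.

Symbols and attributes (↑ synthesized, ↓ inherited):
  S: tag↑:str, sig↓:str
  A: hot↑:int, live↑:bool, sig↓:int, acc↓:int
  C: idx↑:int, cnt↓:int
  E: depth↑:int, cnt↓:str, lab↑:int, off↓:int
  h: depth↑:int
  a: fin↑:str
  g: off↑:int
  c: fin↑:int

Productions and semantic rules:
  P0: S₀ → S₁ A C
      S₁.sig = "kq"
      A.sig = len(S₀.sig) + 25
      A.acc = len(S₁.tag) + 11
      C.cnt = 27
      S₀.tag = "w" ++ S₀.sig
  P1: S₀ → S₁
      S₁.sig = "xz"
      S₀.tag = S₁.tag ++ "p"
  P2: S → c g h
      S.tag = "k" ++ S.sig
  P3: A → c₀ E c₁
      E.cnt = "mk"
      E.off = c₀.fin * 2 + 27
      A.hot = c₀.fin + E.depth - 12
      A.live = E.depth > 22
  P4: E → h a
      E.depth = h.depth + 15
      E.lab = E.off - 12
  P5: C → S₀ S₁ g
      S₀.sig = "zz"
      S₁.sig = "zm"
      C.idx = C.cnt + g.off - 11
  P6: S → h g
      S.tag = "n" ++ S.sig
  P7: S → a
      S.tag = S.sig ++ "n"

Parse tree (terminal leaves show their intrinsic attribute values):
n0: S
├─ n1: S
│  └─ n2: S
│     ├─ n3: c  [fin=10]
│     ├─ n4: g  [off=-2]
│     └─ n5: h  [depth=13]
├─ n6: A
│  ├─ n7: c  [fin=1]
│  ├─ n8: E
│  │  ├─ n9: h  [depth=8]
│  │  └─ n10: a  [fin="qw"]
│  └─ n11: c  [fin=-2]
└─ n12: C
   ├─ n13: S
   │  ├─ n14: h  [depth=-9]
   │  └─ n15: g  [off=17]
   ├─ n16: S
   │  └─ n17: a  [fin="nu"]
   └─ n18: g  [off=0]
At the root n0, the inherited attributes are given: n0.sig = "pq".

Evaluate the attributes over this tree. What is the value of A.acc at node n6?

15

1. n0.sig = "pq"  [given at root]
2. n1.sig = "kq"  ["kq"]
3. n2.sig = "xz"  ["xz"]
4. n3.fin = 10  [terminal]
5. n4.off = -2  [terminal]
6. n5.depth = 13  [terminal]
7. n2.tag = "kxz"  ["k" ++ S.sig]
8. n1.tag = "kxzp"  [S₁.tag ++ "p"]
9. n6.sig = 27  [len(S₀.sig) + 25]
10. n6.acc = 15  [len(S₁.tag) + 11]
11. n7.fin = 1  [terminal]
12. n8.cnt = "mk"  ["mk"]
13. n8.off = 29  [c₀.fin * 2 + 27]
14. n9.depth = 8  [terminal]
15. n10.fin = "qw"  [terminal]
16. n8.depth = 23  [h.depth + 15]
17. n8.lab = 17  [E.off - 12]
18. n11.fin = -2  [terminal]
19. n6.hot = 12  [c₀.fin + E.depth - 12]
20. n6.live = true  [E.depth > 22]
21. n12.cnt = 27  [27]
22. n13.sig = "zz"  ["zz"]
23. n14.depth = -9  [terminal]
24. n15.off = 17  [terminal]
25. n13.tag = "nzz"  ["n" ++ S.sig]
26. n16.sig = "zm"  ["zm"]
27. n17.fin = "nu"  [terminal]
28. n16.tag = "zmn"  [S.sig ++ "n"]
29. n18.off = 0  [terminal]
30. n12.idx = 16  [C.cnt + g.off - 11]
31. n0.tag = "wpq"  ["w" ++ S₀.sig]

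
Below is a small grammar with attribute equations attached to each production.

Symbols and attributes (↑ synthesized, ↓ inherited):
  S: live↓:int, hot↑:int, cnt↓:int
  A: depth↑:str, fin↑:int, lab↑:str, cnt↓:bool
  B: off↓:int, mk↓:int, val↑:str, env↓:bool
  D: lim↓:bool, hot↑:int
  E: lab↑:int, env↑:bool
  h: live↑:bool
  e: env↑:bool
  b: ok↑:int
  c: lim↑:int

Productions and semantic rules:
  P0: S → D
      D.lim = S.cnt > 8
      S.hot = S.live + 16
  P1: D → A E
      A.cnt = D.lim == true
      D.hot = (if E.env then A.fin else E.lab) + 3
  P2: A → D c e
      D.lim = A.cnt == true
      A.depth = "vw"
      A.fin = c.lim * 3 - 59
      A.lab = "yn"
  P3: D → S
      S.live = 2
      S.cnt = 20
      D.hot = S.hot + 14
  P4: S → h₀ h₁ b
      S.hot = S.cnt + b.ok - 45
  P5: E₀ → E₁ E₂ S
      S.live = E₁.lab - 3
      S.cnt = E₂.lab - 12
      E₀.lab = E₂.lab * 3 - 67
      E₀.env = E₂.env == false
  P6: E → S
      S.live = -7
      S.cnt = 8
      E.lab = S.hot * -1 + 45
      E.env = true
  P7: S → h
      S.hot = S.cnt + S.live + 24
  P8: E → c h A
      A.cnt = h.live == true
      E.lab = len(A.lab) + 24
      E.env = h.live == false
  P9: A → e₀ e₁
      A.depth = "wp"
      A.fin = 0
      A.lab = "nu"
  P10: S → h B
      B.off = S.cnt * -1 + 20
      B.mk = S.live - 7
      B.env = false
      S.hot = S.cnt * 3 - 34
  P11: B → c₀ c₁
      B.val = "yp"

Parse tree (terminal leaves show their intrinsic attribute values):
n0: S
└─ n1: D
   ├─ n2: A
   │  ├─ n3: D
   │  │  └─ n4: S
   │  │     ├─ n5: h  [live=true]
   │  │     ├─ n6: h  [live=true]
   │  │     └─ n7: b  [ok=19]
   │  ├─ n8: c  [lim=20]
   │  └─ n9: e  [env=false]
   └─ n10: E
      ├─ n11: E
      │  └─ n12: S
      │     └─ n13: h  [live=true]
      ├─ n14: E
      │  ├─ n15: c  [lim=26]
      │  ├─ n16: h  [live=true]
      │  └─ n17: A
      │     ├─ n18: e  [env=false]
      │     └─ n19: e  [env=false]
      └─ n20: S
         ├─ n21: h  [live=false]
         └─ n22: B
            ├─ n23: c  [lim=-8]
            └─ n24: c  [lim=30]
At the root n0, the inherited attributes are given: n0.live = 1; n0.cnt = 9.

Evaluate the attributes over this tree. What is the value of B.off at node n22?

1. n0.live = 1  [given at root]
2. n0.cnt = 9  [given at root]
3. n1.lim = true  [S.cnt > 8]
4. n2.cnt = true  [D.lim == true]
5. n3.lim = true  [A.cnt == true]
6. n4.live = 2  [2]
7. n4.cnt = 20  [20]
8. n5.live = true  [terminal]
9. n6.live = true  [terminal]
10. n7.ok = 19  [terminal]
11. n4.hot = -6  [S.cnt + b.ok - 45]
12. n3.hot = 8  [S.hot + 14]
13. n8.lim = 20  [terminal]
14. n9.env = false  [terminal]
15. n2.depth = "vw"  ["vw"]
16. n2.fin = 1  [c.lim * 3 - 59]
17. n2.lab = "yn"  ["yn"]
18. n12.live = -7  [-7]
19. n12.cnt = 8  [8]
20. n13.live = true  [terminal]
21. n12.hot = 25  [S.cnt + S.live + 24]
22. n11.lab = 20  [S.hot * -1 + 45]
23. n11.env = true  [true]
24. n15.lim = 26  [terminal]
25. n16.live = true  [terminal]
26. n17.cnt = true  [h.live == true]
27. n18.env = false  [terminal]
28. n19.env = false  [terminal]
29. n17.depth = "wp"  ["wp"]
30. n17.fin = 0  [0]
31. n17.lab = "nu"  ["nu"]
32. n14.lab = 26  [len(A.lab) + 24]
33. n14.env = false  [h.live == false]
34. n20.live = 17  [E₁.lab - 3]
35. n20.cnt = 14  [E₂.lab - 12]
36. n21.live = false  [terminal]
37. n22.off = 6  [S.cnt * -1 + 20]
38. n22.mk = 10  [S.live - 7]
39. n22.env = false  [false]
40. n23.lim = -8  [terminal]
41. n24.lim = 30  [terminal]
42. n22.val = "yp"  ["yp"]
43. n20.hot = 8  [S.cnt * 3 - 34]
44. n10.lab = 11  [E₂.lab * 3 - 67]
45. n10.env = true  [E₂.env == false]
46. n1.hot = 4  [(if E.env then A.fin else E.lab) + 3]
47. n0.hot = 17  [S.live + 16]

6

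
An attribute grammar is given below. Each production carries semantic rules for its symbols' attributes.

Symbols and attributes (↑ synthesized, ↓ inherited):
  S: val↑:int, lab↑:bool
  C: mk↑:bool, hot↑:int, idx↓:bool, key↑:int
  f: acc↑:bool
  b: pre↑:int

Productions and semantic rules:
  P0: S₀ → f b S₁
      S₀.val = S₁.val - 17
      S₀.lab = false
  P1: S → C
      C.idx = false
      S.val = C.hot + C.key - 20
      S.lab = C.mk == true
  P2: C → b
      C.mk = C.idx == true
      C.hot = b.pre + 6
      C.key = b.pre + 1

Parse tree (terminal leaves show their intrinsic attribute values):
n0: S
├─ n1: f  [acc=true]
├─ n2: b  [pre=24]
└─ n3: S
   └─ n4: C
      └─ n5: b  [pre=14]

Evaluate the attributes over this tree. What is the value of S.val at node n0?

-2

1. n1.acc = true  [terminal]
2. n2.pre = 24  [terminal]
3. n4.idx = false  [false]
4. n5.pre = 14  [terminal]
5. n4.mk = false  [C.idx == true]
6. n4.hot = 20  [b.pre + 6]
7. n4.key = 15  [b.pre + 1]
8. n3.val = 15  [C.hot + C.key - 20]
9. n3.lab = false  [C.mk == true]
10. n0.val = -2  [S₁.val - 17]
11. n0.lab = false  [false]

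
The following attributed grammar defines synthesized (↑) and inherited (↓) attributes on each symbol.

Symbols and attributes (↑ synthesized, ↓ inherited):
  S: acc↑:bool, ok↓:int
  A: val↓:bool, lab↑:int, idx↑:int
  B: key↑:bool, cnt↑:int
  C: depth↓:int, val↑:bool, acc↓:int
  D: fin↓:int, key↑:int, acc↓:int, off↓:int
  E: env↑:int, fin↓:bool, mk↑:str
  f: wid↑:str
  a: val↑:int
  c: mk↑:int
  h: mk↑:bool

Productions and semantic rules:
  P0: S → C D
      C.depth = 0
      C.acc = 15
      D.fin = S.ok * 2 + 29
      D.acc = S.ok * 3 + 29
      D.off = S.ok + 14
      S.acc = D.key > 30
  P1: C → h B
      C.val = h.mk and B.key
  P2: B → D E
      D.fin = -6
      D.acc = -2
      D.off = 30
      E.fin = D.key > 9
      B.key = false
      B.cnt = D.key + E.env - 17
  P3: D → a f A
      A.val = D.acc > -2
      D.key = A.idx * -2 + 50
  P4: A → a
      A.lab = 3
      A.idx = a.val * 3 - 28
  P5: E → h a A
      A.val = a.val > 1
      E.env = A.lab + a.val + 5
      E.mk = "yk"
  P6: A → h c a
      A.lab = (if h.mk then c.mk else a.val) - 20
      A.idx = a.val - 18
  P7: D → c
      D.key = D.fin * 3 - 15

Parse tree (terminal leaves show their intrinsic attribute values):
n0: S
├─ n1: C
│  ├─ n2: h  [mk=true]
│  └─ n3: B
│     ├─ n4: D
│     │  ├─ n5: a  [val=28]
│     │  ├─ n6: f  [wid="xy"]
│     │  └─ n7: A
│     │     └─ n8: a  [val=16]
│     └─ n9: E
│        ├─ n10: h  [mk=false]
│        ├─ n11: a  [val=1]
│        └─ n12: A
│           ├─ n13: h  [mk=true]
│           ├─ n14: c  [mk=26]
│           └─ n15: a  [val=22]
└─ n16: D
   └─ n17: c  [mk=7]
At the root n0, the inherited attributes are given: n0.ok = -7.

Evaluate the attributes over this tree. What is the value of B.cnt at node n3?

5

1. n0.ok = -7  [given at root]
2. n1.depth = 0  [0]
3. n1.acc = 15  [15]
4. n2.mk = true  [terminal]
5. n4.fin = -6  [-6]
6. n4.acc = -2  [-2]
7. n4.off = 30  [30]
8. n5.val = 28  [terminal]
9. n6.wid = "xy"  [terminal]
10. n7.val = false  [D.acc > -2]
11. n8.val = 16  [terminal]
12. n7.lab = 3  [3]
13. n7.idx = 20  [a.val * 3 - 28]
14. n4.key = 10  [A.idx * -2 + 50]
15. n9.fin = true  [D.key > 9]
16. n10.mk = false  [terminal]
17. n11.val = 1  [terminal]
18. n12.val = false  [a.val > 1]
19. n13.mk = true  [terminal]
20. n14.mk = 26  [terminal]
21. n15.val = 22  [terminal]
22. n12.lab = 6  [(if h.mk then c.mk else a.val) - 20]
23. n12.idx = 4  [a.val - 18]
24. n9.env = 12  [A.lab + a.val + 5]
25. n9.mk = "yk"  ["yk"]
26. n3.key = false  [false]
27. n3.cnt = 5  [D.key + E.env - 17]
28. n1.val = false  [h.mk and B.key]
29. n16.fin = 15  [S.ok * 2 + 29]
30. n16.acc = 8  [S.ok * 3 + 29]
31. n16.off = 7  [S.ok + 14]
32. n17.mk = 7  [terminal]
33. n16.key = 30  [D.fin * 3 - 15]
34. n0.acc = false  [D.key > 30]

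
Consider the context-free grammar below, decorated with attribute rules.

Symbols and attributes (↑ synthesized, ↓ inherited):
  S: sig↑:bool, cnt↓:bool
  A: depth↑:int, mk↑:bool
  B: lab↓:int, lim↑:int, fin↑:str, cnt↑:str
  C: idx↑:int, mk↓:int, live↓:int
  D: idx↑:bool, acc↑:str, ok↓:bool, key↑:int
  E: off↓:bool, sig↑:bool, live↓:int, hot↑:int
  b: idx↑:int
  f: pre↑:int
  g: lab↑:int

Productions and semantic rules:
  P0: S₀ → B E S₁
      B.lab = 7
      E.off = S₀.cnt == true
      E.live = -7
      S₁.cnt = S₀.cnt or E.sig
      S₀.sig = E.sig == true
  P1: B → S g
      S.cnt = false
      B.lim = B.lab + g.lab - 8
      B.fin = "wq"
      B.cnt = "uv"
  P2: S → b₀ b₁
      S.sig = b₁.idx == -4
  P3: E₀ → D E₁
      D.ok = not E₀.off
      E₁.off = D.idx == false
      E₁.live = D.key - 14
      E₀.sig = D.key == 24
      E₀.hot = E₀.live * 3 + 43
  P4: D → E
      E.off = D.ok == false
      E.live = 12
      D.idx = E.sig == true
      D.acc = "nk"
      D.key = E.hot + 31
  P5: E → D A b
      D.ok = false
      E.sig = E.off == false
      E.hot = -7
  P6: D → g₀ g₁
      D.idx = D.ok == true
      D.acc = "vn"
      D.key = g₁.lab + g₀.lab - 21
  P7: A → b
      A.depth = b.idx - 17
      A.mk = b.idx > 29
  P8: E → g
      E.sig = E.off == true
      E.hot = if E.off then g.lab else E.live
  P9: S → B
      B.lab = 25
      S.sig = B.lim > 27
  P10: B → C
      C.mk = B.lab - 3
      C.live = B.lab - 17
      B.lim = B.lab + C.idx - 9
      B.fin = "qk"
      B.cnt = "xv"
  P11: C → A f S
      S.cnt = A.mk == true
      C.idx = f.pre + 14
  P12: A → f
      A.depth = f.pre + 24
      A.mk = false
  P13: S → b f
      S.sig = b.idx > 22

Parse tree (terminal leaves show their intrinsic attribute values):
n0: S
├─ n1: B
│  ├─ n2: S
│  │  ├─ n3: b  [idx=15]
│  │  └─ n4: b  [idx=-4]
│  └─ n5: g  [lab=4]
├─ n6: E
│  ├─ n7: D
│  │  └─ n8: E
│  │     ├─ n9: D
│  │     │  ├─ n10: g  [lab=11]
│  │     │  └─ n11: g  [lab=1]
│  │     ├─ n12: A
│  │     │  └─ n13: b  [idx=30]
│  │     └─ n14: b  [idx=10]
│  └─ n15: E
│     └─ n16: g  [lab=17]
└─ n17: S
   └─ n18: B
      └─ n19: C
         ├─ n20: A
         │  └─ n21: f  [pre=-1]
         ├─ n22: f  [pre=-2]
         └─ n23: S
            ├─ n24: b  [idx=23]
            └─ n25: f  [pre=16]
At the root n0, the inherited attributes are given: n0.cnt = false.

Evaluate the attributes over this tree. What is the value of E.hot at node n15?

1. n0.cnt = false  [given at root]
2. n1.lab = 7  [7]
3. n2.cnt = false  [false]
4. n3.idx = 15  [terminal]
5. n4.idx = -4  [terminal]
6. n2.sig = true  [b₁.idx == -4]
7. n5.lab = 4  [terminal]
8. n1.lim = 3  [B.lab + g.lab - 8]
9. n1.fin = "wq"  ["wq"]
10. n1.cnt = "uv"  ["uv"]
11. n6.off = false  [S₀.cnt == true]
12. n6.live = -7  [-7]
13. n7.ok = true  [not E₀.off]
14. n8.off = false  [D.ok == false]
15. n8.live = 12  [12]
16. n9.ok = false  [false]
17. n10.lab = 11  [terminal]
18. n11.lab = 1  [terminal]
19. n9.idx = false  [D.ok == true]
20. n9.acc = "vn"  ["vn"]
21. n9.key = -9  [g₁.lab + g₀.lab - 21]
22. n13.idx = 30  [terminal]
23. n12.depth = 13  [b.idx - 17]
24. n12.mk = true  [b.idx > 29]
25. n14.idx = 10  [terminal]
26. n8.sig = true  [E.off == false]
27. n8.hot = -7  [-7]
28. n7.idx = true  [E.sig == true]
29. n7.acc = "nk"  ["nk"]
30. n7.key = 24  [E.hot + 31]
31. n15.off = false  [D.idx == false]
32. n15.live = 10  [D.key - 14]
33. n16.lab = 17  [terminal]
34. n15.sig = false  [E.off == true]
35. n15.hot = 10  [if E.off then g.lab else E.live]
36. n6.sig = true  [D.key == 24]
37. n6.hot = 22  [E₀.live * 3 + 43]
38. n17.cnt = true  [S₀.cnt or E.sig]
39. n18.lab = 25  [25]
40. n19.mk = 22  [B.lab - 3]
41. n19.live = 8  [B.lab - 17]
42. n21.pre = -1  [terminal]
43. n20.depth = 23  [f.pre + 24]
44. n20.mk = false  [false]
45. n22.pre = -2  [terminal]
46. n23.cnt = false  [A.mk == true]
47. n24.idx = 23  [terminal]
48. n25.pre = 16  [terminal]
49. n23.sig = true  [b.idx > 22]
50. n19.idx = 12  [f.pre + 14]
51. n18.lim = 28  [B.lab + C.idx - 9]
52. n18.fin = "qk"  ["qk"]
53. n18.cnt = "xv"  ["xv"]
54. n17.sig = true  [B.lim > 27]
55. n0.sig = true  [E.sig == true]

10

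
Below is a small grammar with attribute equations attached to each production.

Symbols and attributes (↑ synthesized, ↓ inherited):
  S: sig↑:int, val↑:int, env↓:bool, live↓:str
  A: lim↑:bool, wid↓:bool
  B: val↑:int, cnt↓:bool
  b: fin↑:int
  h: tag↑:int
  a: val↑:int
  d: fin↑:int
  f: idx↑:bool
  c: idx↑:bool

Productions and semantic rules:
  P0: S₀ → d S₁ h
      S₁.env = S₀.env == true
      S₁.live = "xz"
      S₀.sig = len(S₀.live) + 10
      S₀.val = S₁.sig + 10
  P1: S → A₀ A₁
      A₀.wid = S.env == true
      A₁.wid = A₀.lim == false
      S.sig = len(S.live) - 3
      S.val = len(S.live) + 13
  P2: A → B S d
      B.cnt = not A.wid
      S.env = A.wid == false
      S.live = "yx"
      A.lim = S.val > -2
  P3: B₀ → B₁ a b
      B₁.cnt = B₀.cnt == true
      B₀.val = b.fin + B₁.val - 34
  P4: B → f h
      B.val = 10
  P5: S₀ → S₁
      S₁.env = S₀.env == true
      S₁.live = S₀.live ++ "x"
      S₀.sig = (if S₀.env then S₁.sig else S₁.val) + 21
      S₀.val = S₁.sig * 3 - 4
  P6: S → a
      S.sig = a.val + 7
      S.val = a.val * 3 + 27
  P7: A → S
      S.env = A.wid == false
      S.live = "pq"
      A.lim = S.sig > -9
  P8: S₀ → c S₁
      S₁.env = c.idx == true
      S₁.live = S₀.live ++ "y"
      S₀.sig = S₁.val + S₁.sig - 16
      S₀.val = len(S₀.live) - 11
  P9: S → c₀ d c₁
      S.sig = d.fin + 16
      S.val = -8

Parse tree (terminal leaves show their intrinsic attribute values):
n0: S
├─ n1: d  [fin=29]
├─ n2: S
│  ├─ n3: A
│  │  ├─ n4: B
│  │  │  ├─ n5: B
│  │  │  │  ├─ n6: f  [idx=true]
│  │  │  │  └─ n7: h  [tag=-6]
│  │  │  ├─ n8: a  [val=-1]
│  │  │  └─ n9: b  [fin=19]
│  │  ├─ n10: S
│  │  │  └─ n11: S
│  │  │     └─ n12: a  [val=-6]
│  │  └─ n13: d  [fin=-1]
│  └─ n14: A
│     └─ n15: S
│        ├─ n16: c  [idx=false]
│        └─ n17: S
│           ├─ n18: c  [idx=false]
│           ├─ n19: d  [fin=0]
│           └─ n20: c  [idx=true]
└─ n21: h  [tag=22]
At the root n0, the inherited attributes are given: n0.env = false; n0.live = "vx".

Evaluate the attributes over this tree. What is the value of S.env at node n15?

true

1. n0.env = false  [given at root]
2. n0.live = "vx"  [given at root]
3. n1.fin = 29  [terminal]
4. n2.env = false  [S₀.env == true]
5. n2.live = "xz"  ["xz"]
6. n3.wid = false  [S.env == true]
7. n4.cnt = true  [not A.wid]
8. n5.cnt = true  [B₀.cnt == true]
9. n6.idx = true  [terminal]
10. n7.tag = -6  [terminal]
11. n5.val = 10  [10]
12. n8.val = -1  [terminal]
13. n9.fin = 19  [terminal]
14. n4.val = -5  [b.fin + B₁.val - 34]
15. n10.env = true  [A.wid == false]
16. n10.live = "yx"  ["yx"]
17. n11.env = true  [S₀.env == true]
18. n11.live = "yxx"  [S₀.live ++ "x"]
19. n12.val = -6  [terminal]
20. n11.sig = 1  [a.val + 7]
21. n11.val = 9  [a.val * 3 + 27]
22. n10.sig = 22  [(if S₀.env then S₁.sig else S₁.val) + 21]
23. n10.val = -1  [S₁.sig * 3 - 4]
24. n13.fin = -1  [terminal]
25. n3.lim = true  [S.val > -2]
26. n14.wid = false  [A₀.lim == false]
27. n15.env = true  [A.wid == false]
28. n15.live = "pq"  ["pq"]
29. n16.idx = false  [terminal]
30. n17.env = false  [c.idx == true]
31. n17.live = "pqy"  [S₀.live ++ "y"]
32. n18.idx = false  [terminal]
33. n19.fin = 0  [terminal]
34. n20.idx = true  [terminal]
35. n17.sig = 16  [d.fin + 16]
36. n17.val = -8  [-8]
37. n15.sig = -8  [S₁.val + S₁.sig - 16]
38. n15.val = -9  [len(S₀.live) - 11]
39. n14.lim = true  [S.sig > -9]
40. n2.sig = -1  [len(S.live) - 3]
41. n2.val = 15  [len(S.live) + 13]
42. n21.tag = 22  [terminal]
43. n0.sig = 12  [len(S₀.live) + 10]
44. n0.val = 9  [S₁.sig + 10]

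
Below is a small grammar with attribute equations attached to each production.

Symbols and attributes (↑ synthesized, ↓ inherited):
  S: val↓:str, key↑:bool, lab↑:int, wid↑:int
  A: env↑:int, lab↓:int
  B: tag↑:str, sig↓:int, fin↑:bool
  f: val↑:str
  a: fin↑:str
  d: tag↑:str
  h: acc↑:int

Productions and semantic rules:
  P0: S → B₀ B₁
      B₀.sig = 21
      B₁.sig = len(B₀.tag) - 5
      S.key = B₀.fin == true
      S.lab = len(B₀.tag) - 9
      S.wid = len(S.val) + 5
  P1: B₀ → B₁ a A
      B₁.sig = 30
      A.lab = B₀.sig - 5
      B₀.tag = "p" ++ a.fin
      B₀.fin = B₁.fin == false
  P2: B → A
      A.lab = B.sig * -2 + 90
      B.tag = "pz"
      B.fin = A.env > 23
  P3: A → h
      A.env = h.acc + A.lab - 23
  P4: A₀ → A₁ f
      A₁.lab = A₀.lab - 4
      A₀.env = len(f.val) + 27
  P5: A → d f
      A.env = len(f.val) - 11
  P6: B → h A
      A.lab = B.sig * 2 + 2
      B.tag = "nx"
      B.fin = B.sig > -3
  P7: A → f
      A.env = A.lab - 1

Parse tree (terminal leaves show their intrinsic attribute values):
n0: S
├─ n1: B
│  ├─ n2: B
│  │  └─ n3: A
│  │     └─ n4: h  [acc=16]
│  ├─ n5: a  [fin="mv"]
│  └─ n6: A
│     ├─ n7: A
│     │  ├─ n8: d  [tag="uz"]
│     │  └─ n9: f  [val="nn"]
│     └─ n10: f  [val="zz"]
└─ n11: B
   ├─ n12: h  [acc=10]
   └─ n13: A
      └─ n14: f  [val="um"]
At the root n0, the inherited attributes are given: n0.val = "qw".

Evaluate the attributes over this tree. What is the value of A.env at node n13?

1. n0.val = "qw"  [given at root]
2. n1.sig = 21  [21]
3. n2.sig = 30  [30]
4. n3.lab = 30  [B.sig * -2 + 90]
5. n4.acc = 16  [terminal]
6. n3.env = 23  [h.acc + A.lab - 23]
7. n2.tag = "pz"  ["pz"]
8. n2.fin = false  [A.env > 23]
9. n5.fin = "mv"  [terminal]
10. n6.lab = 16  [B₀.sig - 5]
11. n7.lab = 12  [A₀.lab - 4]
12. n8.tag = "uz"  [terminal]
13. n9.val = "nn"  [terminal]
14. n7.env = -9  [len(f.val) - 11]
15. n10.val = "zz"  [terminal]
16. n6.env = 29  [len(f.val) + 27]
17. n1.tag = "pmv"  ["p" ++ a.fin]
18. n1.fin = true  [B₁.fin == false]
19. n11.sig = -2  [len(B₀.tag) - 5]
20. n12.acc = 10  [terminal]
21. n13.lab = -2  [B.sig * 2 + 2]
22. n14.val = "um"  [terminal]
23. n13.env = -3  [A.lab - 1]
24. n11.tag = "nx"  ["nx"]
25. n11.fin = true  [B.sig > -3]
26. n0.key = true  [B₀.fin == true]
27. n0.lab = -6  [len(B₀.tag) - 9]
28. n0.wid = 7  [len(S.val) + 5]

-3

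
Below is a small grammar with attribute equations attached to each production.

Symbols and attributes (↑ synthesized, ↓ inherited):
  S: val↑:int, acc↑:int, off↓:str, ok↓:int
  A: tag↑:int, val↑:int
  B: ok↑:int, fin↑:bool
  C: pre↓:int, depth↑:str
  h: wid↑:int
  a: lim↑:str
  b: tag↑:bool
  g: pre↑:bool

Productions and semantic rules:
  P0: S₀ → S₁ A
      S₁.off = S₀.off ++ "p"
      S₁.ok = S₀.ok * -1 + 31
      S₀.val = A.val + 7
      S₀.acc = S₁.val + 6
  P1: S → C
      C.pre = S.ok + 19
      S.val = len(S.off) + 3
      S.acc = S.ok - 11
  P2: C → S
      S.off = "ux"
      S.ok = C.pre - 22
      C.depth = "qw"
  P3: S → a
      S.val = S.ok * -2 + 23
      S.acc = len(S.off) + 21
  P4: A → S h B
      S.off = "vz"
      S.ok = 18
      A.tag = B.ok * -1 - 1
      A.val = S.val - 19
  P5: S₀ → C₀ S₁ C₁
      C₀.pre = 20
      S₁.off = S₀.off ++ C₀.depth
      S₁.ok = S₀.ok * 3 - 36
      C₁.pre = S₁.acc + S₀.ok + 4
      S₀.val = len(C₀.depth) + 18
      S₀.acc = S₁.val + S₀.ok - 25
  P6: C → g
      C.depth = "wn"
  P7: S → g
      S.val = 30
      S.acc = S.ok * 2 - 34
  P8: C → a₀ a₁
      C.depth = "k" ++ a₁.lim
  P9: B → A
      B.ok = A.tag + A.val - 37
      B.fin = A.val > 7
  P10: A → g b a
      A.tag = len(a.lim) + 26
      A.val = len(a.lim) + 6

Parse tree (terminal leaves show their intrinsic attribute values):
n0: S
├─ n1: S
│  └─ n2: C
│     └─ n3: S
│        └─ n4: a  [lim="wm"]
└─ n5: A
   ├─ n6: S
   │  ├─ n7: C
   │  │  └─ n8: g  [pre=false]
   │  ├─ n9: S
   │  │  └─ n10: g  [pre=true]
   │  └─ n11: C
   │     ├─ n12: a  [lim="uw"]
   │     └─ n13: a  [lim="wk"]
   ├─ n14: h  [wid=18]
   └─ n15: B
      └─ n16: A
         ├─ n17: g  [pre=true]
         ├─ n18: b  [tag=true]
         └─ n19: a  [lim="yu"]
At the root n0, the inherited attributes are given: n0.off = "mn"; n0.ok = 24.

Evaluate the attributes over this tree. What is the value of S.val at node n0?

8

1. n0.off = "mn"  [given at root]
2. n0.ok = 24  [given at root]
3. n1.off = "mnp"  [S₀.off ++ "p"]
4. n1.ok = 7  [S₀.ok * -1 + 31]
5. n2.pre = 26  [S.ok + 19]
6. n3.off = "ux"  ["ux"]
7. n3.ok = 4  [C.pre - 22]
8. n4.lim = "wm"  [terminal]
9. n3.val = 15  [S.ok * -2 + 23]
10. n3.acc = 23  [len(S.off) + 21]
11. n2.depth = "qw"  ["qw"]
12. n1.val = 6  [len(S.off) + 3]
13. n1.acc = -4  [S.ok - 11]
14. n6.off = "vz"  ["vz"]
15. n6.ok = 18  [18]
16. n7.pre = 20  [20]
17. n8.pre = false  [terminal]
18. n7.depth = "wn"  ["wn"]
19. n9.off = "vzwn"  [S₀.off ++ C₀.depth]
20. n9.ok = 18  [S₀.ok * 3 - 36]
21. n10.pre = true  [terminal]
22. n9.val = 30  [30]
23. n9.acc = 2  [S.ok * 2 - 34]
24. n11.pre = 24  [S₁.acc + S₀.ok + 4]
25. n12.lim = "uw"  [terminal]
26. n13.lim = "wk"  [terminal]
27. n11.depth = "kwk"  ["k" ++ a₁.lim]
28. n6.val = 20  [len(C₀.depth) + 18]
29. n6.acc = 23  [S₁.val + S₀.ok - 25]
30. n14.wid = 18  [terminal]
31. n17.pre = true  [terminal]
32. n18.tag = true  [terminal]
33. n19.lim = "yu"  [terminal]
34. n16.tag = 28  [len(a.lim) + 26]
35. n16.val = 8  [len(a.lim) + 6]
36. n15.ok = -1  [A.tag + A.val - 37]
37. n15.fin = true  [A.val > 7]
38. n5.tag = 0  [B.ok * -1 - 1]
39. n5.val = 1  [S.val - 19]
40. n0.val = 8  [A.val + 7]
41. n0.acc = 12  [S₁.val + 6]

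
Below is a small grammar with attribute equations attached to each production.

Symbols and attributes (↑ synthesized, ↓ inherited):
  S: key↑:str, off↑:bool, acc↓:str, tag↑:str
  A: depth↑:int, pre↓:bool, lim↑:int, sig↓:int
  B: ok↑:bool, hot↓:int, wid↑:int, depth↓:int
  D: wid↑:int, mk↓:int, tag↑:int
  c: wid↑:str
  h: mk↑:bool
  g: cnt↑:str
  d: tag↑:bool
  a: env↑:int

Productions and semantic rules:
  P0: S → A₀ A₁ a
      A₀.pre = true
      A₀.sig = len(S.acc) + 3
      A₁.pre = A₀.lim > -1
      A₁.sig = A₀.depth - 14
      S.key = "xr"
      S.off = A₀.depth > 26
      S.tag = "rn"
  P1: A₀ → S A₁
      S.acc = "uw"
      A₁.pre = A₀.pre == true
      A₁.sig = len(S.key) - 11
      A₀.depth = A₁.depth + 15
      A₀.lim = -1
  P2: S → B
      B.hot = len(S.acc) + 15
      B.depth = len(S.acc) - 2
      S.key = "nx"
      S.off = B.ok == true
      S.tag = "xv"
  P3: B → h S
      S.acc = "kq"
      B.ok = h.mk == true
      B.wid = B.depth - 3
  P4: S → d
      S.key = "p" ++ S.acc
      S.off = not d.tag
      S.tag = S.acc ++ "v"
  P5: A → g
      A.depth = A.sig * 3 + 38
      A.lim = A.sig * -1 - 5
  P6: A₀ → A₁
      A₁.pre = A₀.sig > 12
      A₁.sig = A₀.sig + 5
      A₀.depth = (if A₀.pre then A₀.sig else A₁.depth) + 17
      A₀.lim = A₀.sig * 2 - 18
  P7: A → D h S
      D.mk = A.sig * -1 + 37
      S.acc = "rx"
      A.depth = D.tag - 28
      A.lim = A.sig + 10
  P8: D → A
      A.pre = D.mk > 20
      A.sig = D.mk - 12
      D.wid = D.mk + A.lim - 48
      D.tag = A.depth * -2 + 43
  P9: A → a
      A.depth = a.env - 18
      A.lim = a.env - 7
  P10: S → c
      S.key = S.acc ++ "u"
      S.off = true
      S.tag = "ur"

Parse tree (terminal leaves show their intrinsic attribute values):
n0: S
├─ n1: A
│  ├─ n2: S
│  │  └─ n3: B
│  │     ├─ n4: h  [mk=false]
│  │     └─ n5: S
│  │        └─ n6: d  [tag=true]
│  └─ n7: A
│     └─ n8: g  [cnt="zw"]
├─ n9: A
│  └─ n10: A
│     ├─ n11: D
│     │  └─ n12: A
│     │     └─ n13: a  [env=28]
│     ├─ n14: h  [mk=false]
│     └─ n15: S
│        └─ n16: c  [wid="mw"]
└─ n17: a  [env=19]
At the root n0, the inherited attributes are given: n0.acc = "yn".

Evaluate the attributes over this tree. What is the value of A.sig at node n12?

1. n0.acc = "yn"  [given at root]
2. n1.pre = true  [true]
3. n1.sig = 5  [len(S.acc) + 3]
4. n2.acc = "uw"  ["uw"]
5. n3.hot = 17  [len(S.acc) + 15]
6. n3.depth = 0  [len(S.acc) - 2]
7. n4.mk = false  [terminal]
8. n5.acc = "kq"  ["kq"]
9. n6.tag = true  [terminal]
10. n5.key = "pkq"  ["p" ++ S.acc]
11. n5.off = false  [not d.tag]
12. n5.tag = "kqv"  [S.acc ++ "v"]
13. n3.ok = false  [h.mk == true]
14. n3.wid = -3  [B.depth - 3]
15. n2.key = "nx"  ["nx"]
16. n2.off = false  [B.ok == true]
17. n2.tag = "xv"  ["xv"]
18. n7.pre = true  [A₀.pre == true]
19. n7.sig = -9  [len(S.key) - 11]
20. n8.cnt = "zw"  [terminal]
21. n7.depth = 11  [A.sig * 3 + 38]
22. n7.lim = 4  [A.sig * -1 - 5]
23. n1.depth = 26  [A₁.depth + 15]
24. n1.lim = -1  [-1]
25. n9.pre = false  [A₀.lim > -1]
26. n9.sig = 12  [A₀.depth - 14]
27. n10.pre = false  [A₀.sig > 12]
28. n10.sig = 17  [A₀.sig + 5]
29. n11.mk = 20  [A.sig * -1 + 37]
30. n12.pre = false  [D.mk > 20]
31. n12.sig = 8  [D.mk - 12]
32. n13.env = 28  [terminal]
33. n12.depth = 10  [a.env - 18]
34. n12.lim = 21  [a.env - 7]
35. n11.wid = -7  [D.mk + A.lim - 48]
36. n11.tag = 23  [A.depth * -2 + 43]
37. n14.mk = false  [terminal]
38. n15.acc = "rx"  ["rx"]
39. n16.wid = "mw"  [terminal]
40. n15.key = "rxu"  [S.acc ++ "u"]
41. n15.off = true  [true]
42. n15.tag = "ur"  ["ur"]
43. n10.depth = -5  [D.tag - 28]
44. n10.lim = 27  [A.sig + 10]
45. n9.depth = 12  [(if A₀.pre then A₀.sig else A₁.depth) + 17]
46. n9.lim = 6  [A₀.sig * 2 - 18]
47. n17.env = 19  [terminal]
48. n0.key = "xr"  ["xr"]
49. n0.off = false  [A₀.depth > 26]
50. n0.tag = "rn"  ["rn"]

8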